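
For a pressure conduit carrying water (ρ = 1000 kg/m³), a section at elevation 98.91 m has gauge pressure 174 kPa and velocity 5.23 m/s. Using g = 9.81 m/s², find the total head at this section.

Pressure head ψ = P/(ρg) = 174×1000 / (1000 × 9.81) = 17.74 m.
Velocity head = v²/(2g) = 5.23² / (2 × 9.81) = 1.394 m.
h = z + ψ + v²/(2g) = 98.91 + 17.74 + 1.394 = 118.04 m.

h ≈ 118.04 m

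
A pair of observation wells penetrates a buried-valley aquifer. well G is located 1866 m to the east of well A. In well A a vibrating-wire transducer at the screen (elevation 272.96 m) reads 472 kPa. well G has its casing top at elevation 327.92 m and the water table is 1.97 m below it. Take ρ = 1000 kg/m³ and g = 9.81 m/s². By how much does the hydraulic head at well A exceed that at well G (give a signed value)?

Δh ≈ -4.88 m

Pressure head at well A: ψ = P/(ρg) = 472×1000 / (1000 × 9.81) = 48.11 m.
Total head at well A: h = z + ψ = 272.96 + 48.11 = 321.07 m.
Total head at well G: h = 327.92 − 1.97 = 325.95 m.
Head difference: h(well A) − h(well G) = 321.07 − 325.95 = -4.88 m.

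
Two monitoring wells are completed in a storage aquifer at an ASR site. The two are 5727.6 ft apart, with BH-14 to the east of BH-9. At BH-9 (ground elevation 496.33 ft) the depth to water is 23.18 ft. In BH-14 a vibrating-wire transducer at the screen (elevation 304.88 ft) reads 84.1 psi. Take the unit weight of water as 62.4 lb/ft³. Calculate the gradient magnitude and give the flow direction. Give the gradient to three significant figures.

Total head at BH-9: h = 496.33 − 23.18 = 473.15 ft.
Pressure head at BH-14: ψ = 144·P/γ = 144 × 84.1 / 62.4 = 194.08 ft.
Total head at BH-14: h = z + ψ = 304.88 + 194.08 = 498.96 ft.
Head difference: h(BH-9) − h(BH-14) = 473.15 − 498.96 = -25.81 ft.
Hydraulic gradient: i = |Δh| / L = 25.81 / 5727.6 = 0.00451.
Flow is from higher to lower head: from BH-14 toward BH-9, i.e. toward the west.

i ≈ 0.00451; groundwater flows toward the west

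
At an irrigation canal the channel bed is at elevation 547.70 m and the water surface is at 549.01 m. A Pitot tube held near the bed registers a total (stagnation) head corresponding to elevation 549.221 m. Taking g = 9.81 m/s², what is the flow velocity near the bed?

Near the bed, under hydrostatic conditions, the piezometric head (z + ψ) equals the free-surface elevation, 549.01 m.
Velocity head = total − piezometric = 549.221 − 549.01 = 0.211 m.
v = √(2g·h_v) = √(2 × 9.81 × 0.211) = 2.03 m/s.

v ≈ 2.03 m/s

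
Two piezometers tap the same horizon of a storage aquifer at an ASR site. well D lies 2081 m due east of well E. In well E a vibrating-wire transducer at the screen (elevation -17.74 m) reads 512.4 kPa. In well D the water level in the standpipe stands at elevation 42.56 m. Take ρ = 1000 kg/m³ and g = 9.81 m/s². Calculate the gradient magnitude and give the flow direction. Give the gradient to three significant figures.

Pressure head at well E: ψ = P/(ρg) = 512.4×1000 / (1000 × 9.81) = 52.23 m.
Total head at well E: h = z + ψ = -17.74 + 52.23 = 34.49 m.
Total head at well D: h = 42.56 m (water level in the piezometer is the total head).
Head difference: h(well E) − h(well D) = 34.49 − 42.56 = -8.07 m.
Hydraulic gradient: i = |Δh| / L = 8.07 / 2081 = 0.00388.
Flow is from higher to lower head: from well D toward well E, i.e. toward the west.

i ≈ 0.00388; groundwater flows toward the west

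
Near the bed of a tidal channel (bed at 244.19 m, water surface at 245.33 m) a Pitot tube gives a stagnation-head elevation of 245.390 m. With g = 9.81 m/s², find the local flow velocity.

Near the bed, under hydrostatic conditions, the piezometric head (z + ψ) equals the free-surface elevation, 245.33 m.
Velocity head = total − piezometric = 245.390 − 245.33 = 0.060 m.
v = √(2g·h_v) = √(2 × 9.81 × 0.060) = 1.08 m/s.

v ≈ 1.08 m/s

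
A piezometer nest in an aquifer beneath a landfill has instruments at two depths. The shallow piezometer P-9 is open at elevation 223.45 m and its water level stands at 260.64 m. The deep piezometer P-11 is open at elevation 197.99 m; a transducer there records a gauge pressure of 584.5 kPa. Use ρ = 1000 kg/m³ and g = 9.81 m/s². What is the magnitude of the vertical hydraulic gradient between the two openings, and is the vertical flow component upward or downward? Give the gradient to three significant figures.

Total head at P-9: h = 260.64 m (water level in the standpipe).
Pressure head at P-11: ψ = P/(ρg) = 584.5×1000 / (1000 × 9.81) = 59.58 m.
Total head at P-11: h = z + ψ = 197.99 + 59.58 = 257.57 m.
Δh = h(P-9) − h(P-11) = 260.64 − 257.57 = 3.07 m.
Vertical separation Δz = 223.45 − 197.99 = 25.46 m.
|i_v| = |Δh| / Δz = 3.07 / 25.46 = 0.121.
Head is higher in the shallow piezometer, so vertical flow is downward (recharge condition).

|i_v| ≈ 0.121; vertical flow is downward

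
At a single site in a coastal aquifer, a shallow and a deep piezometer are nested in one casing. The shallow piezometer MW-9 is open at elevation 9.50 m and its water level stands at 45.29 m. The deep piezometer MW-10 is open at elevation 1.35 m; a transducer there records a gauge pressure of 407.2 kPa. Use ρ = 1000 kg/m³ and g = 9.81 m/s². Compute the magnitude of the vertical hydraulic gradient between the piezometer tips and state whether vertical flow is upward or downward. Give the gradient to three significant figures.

|i_v| ≈ 0.298; vertical flow is downward

Total head at MW-9: h = 45.29 m (water level in the standpipe).
Pressure head at MW-10: ψ = P/(ρg) = 407.2×1000 / (1000 × 9.81) = 41.51 m.
Total head at MW-10: h = z + ψ = 1.35 + 41.51 = 42.86 m.
Δh = h(MW-9) − h(MW-10) = 45.29 − 42.86 = 2.43 m.
Vertical separation Δz = 9.50 − 1.35 = 8.15 m.
|i_v| = |Δh| / Δz = 2.43 / 8.15 = 0.298.
Head is higher in the shallow piezometer, so vertical flow is downward (recharge condition).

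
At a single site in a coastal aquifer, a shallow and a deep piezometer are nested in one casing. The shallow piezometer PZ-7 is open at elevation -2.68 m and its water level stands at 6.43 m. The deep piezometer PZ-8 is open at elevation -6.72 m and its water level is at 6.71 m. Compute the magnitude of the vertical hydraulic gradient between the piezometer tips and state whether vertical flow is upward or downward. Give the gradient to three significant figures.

|i_v| ≈ 0.0693; vertical flow is upward

Total head at PZ-7: h = 6.43 m (water level in the standpipe).
Total head at PZ-8: h = 6.71 m.
Δh = h(PZ-7) − h(PZ-8) = 6.43 − 6.71 = -0.28 m.
Vertical separation Δz = -2.68 − (-6.72) = 4.04 m.
|i_v| = |Δh| / Δz = 0.28 / 4.04 = 0.0693.
Head is higher in the deep piezometer, so vertical flow is upward (discharge condition).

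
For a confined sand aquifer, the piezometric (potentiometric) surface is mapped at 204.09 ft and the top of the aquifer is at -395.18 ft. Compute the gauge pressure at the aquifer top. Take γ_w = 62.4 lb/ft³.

Pressure head at the aquifer top: ψ = h − z = 204.09 − (-395.18) = 599.27 ft.
P = γψ/144 = 62.4 × 599.27 / 144 = 260 psi.

P ≈ 260 psi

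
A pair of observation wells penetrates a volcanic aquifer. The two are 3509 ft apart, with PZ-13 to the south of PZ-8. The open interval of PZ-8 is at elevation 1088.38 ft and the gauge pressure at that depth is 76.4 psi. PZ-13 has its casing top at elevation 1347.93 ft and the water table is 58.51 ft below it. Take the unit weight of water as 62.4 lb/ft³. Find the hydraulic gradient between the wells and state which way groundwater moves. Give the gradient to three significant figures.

Pressure head at PZ-8: ψ = 144·P/γ = 144 × 76.4 / 62.4 = 176.31 ft.
Total head at PZ-8: h = z + ψ = 1088.38 + 176.31 = 1264.69 ft.
Total head at PZ-13: h = 1347.93 − 58.51 = 1289.42 ft.
Head difference: h(PZ-8) − h(PZ-13) = 1264.69 − 1289.42 = -24.73 ft.
Hydraulic gradient: i = |Δh| / L = 24.73 / 3509 = 0.00705.
Flow is from higher to lower head: from PZ-13 toward PZ-8, i.e. toward the north.

i ≈ 0.00705; groundwater flows toward the north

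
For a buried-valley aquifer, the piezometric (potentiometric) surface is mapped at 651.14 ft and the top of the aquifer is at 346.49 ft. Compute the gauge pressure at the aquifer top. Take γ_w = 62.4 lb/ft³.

Pressure head at the aquifer top: ψ = h − z = 651.14 − 346.49 = 304.65 ft.
P = γψ/144 = 62.4 × 304.65 / 144 = 132 psi.

P ≈ 132 psi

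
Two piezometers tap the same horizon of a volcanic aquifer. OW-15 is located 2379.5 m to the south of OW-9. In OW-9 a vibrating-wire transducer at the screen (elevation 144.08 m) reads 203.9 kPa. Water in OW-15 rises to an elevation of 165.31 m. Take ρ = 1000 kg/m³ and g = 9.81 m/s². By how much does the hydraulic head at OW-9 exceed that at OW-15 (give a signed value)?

Δh ≈ -0.45 m

Pressure head at OW-9: ψ = P/(ρg) = 203.9×1000 / (1000 × 9.81) = 20.78 m.
Total head at OW-9: h = z + ψ = 144.08 + 20.78 = 164.86 m.
Total head at OW-15: h = 165.31 m (water level in the piezometer is the total head).
Head difference: h(OW-9) − h(OW-15) = 164.86 − 165.31 = -0.45 m.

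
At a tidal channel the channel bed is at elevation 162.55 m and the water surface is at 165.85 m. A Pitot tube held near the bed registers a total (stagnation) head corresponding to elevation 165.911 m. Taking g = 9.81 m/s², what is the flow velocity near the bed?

Near the bed, under hydrostatic conditions, the piezometric head (z + ψ) equals the free-surface elevation, 165.85 m.
Velocity head = total − piezometric = 165.911 − 165.85 = 0.061 m.
v = √(2g·h_v) = √(2 × 9.81 × 0.061) = 1.09 m/s.

v ≈ 1.09 m/s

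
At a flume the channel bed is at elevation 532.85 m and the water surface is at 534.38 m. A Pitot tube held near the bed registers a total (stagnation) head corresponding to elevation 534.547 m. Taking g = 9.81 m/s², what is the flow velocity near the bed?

v ≈ 1.81 m/s

Near the bed, under hydrostatic conditions, the piezometric head (z + ψ) equals the free-surface elevation, 534.38 m.
Velocity head = total − piezometric = 534.547 − 534.38 = 0.167 m.
v = √(2g·h_v) = √(2 × 9.81 × 0.167) = 1.81 m/s.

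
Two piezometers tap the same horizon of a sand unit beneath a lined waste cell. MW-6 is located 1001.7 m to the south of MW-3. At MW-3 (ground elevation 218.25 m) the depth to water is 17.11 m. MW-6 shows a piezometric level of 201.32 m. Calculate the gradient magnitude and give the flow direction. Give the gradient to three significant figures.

i ≈ 0.000180; groundwater flows toward the north

Total head at MW-3: h = 218.25 − 17.11 = 201.14 m.
Total head at MW-6: h = 201.32 m (water level in the piezometer is the total head).
Head difference: h(MW-3) − h(MW-6) = 201.14 − 201.32 = -0.18 m.
Hydraulic gradient: i = |Δh| / L = 0.18 / 1001.7 = 0.000180.
Flow is from higher to lower head: from MW-6 toward MW-3, i.e. toward the north.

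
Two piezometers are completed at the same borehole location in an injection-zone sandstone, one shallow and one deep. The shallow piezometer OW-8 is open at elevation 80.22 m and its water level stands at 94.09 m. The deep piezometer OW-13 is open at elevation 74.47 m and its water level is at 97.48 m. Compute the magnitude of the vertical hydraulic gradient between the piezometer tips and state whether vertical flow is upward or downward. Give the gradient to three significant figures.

|i_v| ≈ 0.590; vertical flow is upward

Total head at OW-8: h = 94.09 m (water level in the standpipe).
Total head at OW-13: h = 97.48 m.
Δh = h(OW-8) − h(OW-13) = 94.09 − 97.48 = -3.39 m.
Vertical separation Δz = 80.22 − 74.47 = 5.75 m.
|i_v| = |Δh| / Δz = 3.39 / 5.75 = 0.590.
Head is higher in the deep piezometer, so vertical flow is upward (discharge condition).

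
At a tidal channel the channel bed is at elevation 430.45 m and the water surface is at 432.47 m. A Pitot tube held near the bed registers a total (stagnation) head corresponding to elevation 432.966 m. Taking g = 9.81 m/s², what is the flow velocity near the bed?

v ≈ 3.12 m/s

Near the bed, under hydrostatic conditions, the piezometric head (z + ψ) equals the free-surface elevation, 432.47 m.
Velocity head = total − piezometric = 432.966 − 432.47 = 0.496 m.
v = √(2g·h_v) = √(2 × 9.81 × 0.496) = 3.12 m/s.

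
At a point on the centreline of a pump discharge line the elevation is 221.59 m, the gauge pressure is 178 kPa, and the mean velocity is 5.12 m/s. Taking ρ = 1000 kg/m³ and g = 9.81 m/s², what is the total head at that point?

Pressure head ψ = P/(ρg) = 178×1000 / (1000 × 9.81) = 18.14 m.
Velocity head = v²/(2g) = 5.12² / (2 × 9.81) = 1.336 m.
h = z + ψ + v²/(2g) = 221.59 + 18.14 + 1.336 = 241.07 m.

h ≈ 241.07 m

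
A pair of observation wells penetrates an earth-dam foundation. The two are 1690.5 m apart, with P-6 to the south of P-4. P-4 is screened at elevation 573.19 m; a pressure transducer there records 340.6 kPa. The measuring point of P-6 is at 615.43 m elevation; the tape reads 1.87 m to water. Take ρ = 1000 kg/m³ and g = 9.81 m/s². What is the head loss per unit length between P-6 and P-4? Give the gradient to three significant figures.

Pressure head at P-4: ψ = P/(ρg) = 340.6×1000 / (1000 × 9.81) = 34.72 m.
Total head at P-4: h = z + ψ = 573.19 + 34.72 = 607.91 m.
Total head at P-6: h = 615.43 − 1.87 = 613.56 m.
Head difference: h(P-4) − h(P-6) = 607.91 − 613.56 = -5.65 m.
Hydraulic gradient: i = |Δh| / L = 5.65 / 1690.5 = 0.00334.

i ≈ 0.00334 m/m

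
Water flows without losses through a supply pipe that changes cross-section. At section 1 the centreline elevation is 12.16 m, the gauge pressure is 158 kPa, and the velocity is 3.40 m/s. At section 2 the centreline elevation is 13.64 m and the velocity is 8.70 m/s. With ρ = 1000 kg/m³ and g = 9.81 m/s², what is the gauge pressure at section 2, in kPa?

P₂ ≈ 111 kPa

Pressure head at 1: ψ₁ = P₁/(ρg) = 158×1000 / (1000 × 9.81) = 16.11 m.
Velocity heads: v₁²/2g = 3.40²/19.62 = 0.589 m; v₂²/2g = 8.70²/19.62 = 3.858 m.
Total head H = z₁ + ψ₁ + v₁²/2g = 12.16 + 16.11 + 0.589 = 28.86 m.
ψ₂ = H − z₂ − v₂²/2g = 28.86 − 13.64 − 3.858 = 11.36 m.
P₂ = ρgψ₂ = 1000 × 9.81 × 11.36 ≈ 111 kPa.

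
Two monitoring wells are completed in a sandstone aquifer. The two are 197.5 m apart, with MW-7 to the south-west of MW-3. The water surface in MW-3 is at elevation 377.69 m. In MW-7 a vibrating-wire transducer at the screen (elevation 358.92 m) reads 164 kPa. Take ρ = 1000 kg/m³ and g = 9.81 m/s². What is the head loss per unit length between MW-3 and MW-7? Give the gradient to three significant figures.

i ≈ 0.0104 m/m

Total head at MW-3: h = 377.69 m (water level in the piezometer is the total head).
Pressure head at MW-7: ψ = P/(ρg) = 164×1000 / (1000 × 9.81) = 16.72 m.
Total head at MW-7: h = z + ψ = 358.92 + 16.72 = 375.64 m.
Head difference: h(MW-3) − h(MW-7) = 377.69 − 375.64 = 2.05 m.
Hydraulic gradient: i = |Δh| / L = 2.05 / 197.5 = 0.0104.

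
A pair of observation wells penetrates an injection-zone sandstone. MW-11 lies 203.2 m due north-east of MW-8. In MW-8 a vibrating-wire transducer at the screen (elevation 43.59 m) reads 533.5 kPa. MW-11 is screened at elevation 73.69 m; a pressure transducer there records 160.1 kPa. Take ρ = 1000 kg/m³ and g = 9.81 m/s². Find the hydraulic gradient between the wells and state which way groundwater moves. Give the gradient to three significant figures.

Pressure head at MW-8: ψ = P/(ρg) = 533.5×1000 / (1000 × 9.81) = 54.38 m.
Total head at MW-8: h = z + ψ = 43.59 + 54.38 = 97.97 m.
Pressure head at MW-11: ψ = P/(ρg) = 160.1×1000 / (1000 × 9.81) = 16.32 m.
Total head at MW-11: h = z + ψ = 73.69 + 16.32 = 90.01 m.
Head difference: h(MW-8) − h(MW-11) = 97.97 − 90.01 = 7.96 m.
Hydraulic gradient: i = |Δh| / L = 7.96 / 203.2 = 0.0392.
Flow is from higher to lower head: from MW-8 toward MW-11, i.e. toward the north-east.

i ≈ 0.0392; groundwater flows toward the north-east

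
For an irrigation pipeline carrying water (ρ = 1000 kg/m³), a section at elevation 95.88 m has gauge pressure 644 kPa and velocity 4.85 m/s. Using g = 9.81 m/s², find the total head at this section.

Pressure head ψ = P/(ρg) = 644×1000 / (1000 × 9.81) = 65.65 m.
Velocity head = v²/(2g) = 4.85² / (2 × 9.81) = 1.199 m.
h = z + ψ + v²/(2g) = 95.88 + 65.65 + 1.199 = 162.73 m.

h ≈ 162.73 m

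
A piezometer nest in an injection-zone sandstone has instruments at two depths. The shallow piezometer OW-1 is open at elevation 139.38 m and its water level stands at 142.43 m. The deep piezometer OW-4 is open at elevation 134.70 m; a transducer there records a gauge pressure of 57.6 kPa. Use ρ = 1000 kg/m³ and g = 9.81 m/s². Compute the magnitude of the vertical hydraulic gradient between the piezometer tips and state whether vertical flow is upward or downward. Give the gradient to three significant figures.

|i_v| ≈ 0.397; vertical flow is downward

Total head at OW-1: h = 142.43 m (water level in the standpipe).
Pressure head at OW-4: ψ = P/(ρg) = 57.6×1000 / (1000 × 9.81) = 5.87 m.
Total head at OW-4: h = z + ψ = 134.70 + 5.87 = 140.57 m.
Δh = h(OW-1) − h(OW-4) = 142.43 − 140.57 = 1.86 m.
Vertical separation Δz = 139.38 − 134.70 = 4.68 m.
|i_v| = |Δh| / Δz = 1.86 / 4.68 = 0.397.
Head is higher in the shallow piezometer, so vertical flow is downward (recharge condition).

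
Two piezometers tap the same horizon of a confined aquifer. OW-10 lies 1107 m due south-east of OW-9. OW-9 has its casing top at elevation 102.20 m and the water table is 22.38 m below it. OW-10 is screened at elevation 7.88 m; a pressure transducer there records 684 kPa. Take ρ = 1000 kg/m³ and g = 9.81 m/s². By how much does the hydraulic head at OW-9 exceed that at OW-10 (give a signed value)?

Total head at OW-9: h = 102.20 − 22.38 = 79.82 m.
Pressure head at OW-10: ψ = P/(ρg) = 684×1000 / (1000 × 9.81) = 69.72 m.
Total head at OW-10: h = z + ψ = 7.88 + 69.72 = 77.60 m.
Head difference: h(OW-9) − h(OW-10) = 79.82 − 77.60 = 2.22 m.

Δh ≈ 2.22 m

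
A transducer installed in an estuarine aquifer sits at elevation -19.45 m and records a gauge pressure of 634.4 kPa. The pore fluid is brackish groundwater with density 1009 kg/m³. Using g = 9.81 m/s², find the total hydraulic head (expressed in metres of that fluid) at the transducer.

ψ = P/(ρg) = 634.4×1000 / (1009 × 9.81) = 64.09 m.
h = z + ψ = -19.45 + 64.09 = 44.64 m.

h ≈ 44.64 m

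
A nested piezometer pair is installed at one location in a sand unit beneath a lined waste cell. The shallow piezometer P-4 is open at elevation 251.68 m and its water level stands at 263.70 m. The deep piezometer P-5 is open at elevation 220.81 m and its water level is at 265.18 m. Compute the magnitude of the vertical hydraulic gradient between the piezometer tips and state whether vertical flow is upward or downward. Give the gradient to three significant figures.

Total head at P-4: h = 263.70 m (water level in the standpipe).
Total head at P-5: h = 265.18 m.
Δh = h(P-4) − h(P-5) = 263.70 − 265.18 = -1.48 m.
Vertical separation Δz = 251.68 − 220.81 = 30.87 m.
|i_v| = |Δh| / Δz = 1.48 / 30.87 = 0.0479.
Head is higher in the deep piezometer, so vertical flow is upward (discharge condition).

|i_v| ≈ 0.0479; vertical flow is upward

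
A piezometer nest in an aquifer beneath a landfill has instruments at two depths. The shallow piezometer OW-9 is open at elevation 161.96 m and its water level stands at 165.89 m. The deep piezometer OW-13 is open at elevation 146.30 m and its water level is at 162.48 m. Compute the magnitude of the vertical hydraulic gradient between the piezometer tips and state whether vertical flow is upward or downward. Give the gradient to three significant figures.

Total head at OW-9: h = 165.89 m (water level in the standpipe).
Total head at OW-13: h = 162.48 m.
Δh = h(OW-9) − h(OW-13) = 165.89 − 162.48 = 3.41 m.
Vertical separation Δz = 161.96 − 146.30 = 15.66 m.
|i_v| = |Δh| / Δz = 3.41 / 15.66 = 0.218.
Head is higher in the shallow piezometer, so vertical flow is downward (recharge condition).

|i_v| ≈ 0.218; vertical flow is downward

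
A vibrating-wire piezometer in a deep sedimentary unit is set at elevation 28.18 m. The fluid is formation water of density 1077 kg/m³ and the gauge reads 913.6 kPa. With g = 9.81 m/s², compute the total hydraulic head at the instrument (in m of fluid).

h ≈ 114.65 m

ψ = P/(ρg) = 913.6×1000 / (1077 × 9.81) = 86.47 m.
h = z + ψ = 28.18 + 86.47 = 114.65 m.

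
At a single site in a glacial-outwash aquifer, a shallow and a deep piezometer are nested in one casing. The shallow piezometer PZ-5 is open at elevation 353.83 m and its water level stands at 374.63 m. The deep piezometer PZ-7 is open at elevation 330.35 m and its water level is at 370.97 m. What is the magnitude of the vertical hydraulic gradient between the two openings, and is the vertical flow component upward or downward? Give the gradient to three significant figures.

|i_v| ≈ 0.156; vertical flow is downward

Total head at PZ-5: h = 374.63 m (water level in the standpipe).
Total head at PZ-7: h = 370.97 m.
Δh = h(PZ-5) − h(PZ-7) = 374.63 − 370.97 = 3.66 m.
Vertical separation Δz = 353.83 − 330.35 = 23.48 m.
|i_v| = |Δh| / Δz = 3.66 / 23.48 = 0.156.
Head is higher in the shallow piezometer, so vertical flow is downward (recharge condition).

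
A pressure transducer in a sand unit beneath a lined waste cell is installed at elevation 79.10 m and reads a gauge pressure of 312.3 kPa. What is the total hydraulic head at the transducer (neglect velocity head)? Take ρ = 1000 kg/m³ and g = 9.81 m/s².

h ≈ 110.93 m

ψ = P/(ρg) = 312.3×1000 / (1000 × 9.81) = 31.83 m.
h = z + ψ = 79.10 + 31.83 = 110.93 m.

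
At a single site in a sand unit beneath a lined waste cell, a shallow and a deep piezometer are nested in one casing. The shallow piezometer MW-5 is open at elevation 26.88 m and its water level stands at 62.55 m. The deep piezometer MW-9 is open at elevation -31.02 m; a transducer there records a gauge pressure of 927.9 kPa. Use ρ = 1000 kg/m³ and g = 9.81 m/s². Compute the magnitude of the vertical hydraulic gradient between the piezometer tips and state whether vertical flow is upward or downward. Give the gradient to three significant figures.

|i_v| ≈ 0.0176; vertical flow is upward

Total head at MW-5: h = 62.55 m (water level in the standpipe).
Pressure head at MW-9: ψ = P/(ρg) = 927.9×1000 / (1000 × 9.81) = 94.59 m.
Total head at MW-9: h = z + ψ = -31.02 + 94.59 = 63.57 m.
Δh = h(MW-5) − h(MW-9) = 62.55 − 63.57 = -1.02 m.
Vertical separation Δz = 26.88 − (-31.02) = 57.90 m.
|i_v| = |Δh| / Δz = 1.02 / 57.90 = 0.0176.
Head is higher in the deep piezometer, so vertical flow is upward (discharge condition).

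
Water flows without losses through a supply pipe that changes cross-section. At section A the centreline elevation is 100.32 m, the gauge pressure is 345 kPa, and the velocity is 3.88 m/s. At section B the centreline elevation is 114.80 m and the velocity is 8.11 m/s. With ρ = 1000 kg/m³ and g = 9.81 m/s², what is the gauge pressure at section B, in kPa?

Pressure head at A: ψ₁ = P₁/(ρg) = 345×1000 / (1000 × 9.81) = 35.17 m.
Velocity heads: v₁²/2g = 3.88²/19.62 = 0.767 m; v₂²/2g = 8.11²/19.62 = 3.352 m.
Total head H = z₁ + ψ₁ + v₁²/2g = 100.32 + 35.17 + 0.767 = 136.26 m.
ψ₂ = H − z₂ − v₂²/2g = 136.26 − 114.80 − 3.352 = 18.11 m.
P₂ = ρgψ₂ = 1000 × 9.81 × 18.11 ≈ 178 kPa.

P₂ ≈ 178 kPa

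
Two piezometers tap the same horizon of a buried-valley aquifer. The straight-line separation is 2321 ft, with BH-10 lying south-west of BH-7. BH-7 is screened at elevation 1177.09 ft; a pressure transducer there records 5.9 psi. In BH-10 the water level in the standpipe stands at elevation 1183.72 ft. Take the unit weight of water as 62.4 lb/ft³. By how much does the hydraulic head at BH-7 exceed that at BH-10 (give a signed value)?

Pressure head at BH-7: ψ = 144·P/γ = 144 × 5.9 / 62.4 = 13.62 ft.
Total head at BH-7: h = z + ψ = 1177.09 + 13.62 = 1190.71 ft.
Total head at BH-10: h = 1183.72 ft (water level in the piezometer is the total head).
Head difference: h(BH-7) − h(BH-10) = 1190.71 − 1183.72 = 6.99 ft.

Δh ≈ 6.99 ft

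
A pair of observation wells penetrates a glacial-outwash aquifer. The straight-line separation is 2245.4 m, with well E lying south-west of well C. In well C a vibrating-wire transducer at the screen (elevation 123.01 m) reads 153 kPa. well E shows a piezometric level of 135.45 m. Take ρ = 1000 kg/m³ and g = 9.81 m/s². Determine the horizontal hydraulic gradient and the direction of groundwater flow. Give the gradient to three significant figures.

i ≈ 0.00141; groundwater flows toward the south-west

Pressure head at well C: ψ = P/(ρg) = 153×1000 / (1000 × 9.81) = 15.60 m.
Total head at well C: h = z + ψ = 123.01 + 15.60 = 138.61 m.
Total head at well E: h = 135.45 m (water level in the piezometer is the total head).
Head difference: h(well C) − h(well E) = 138.61 − 135.45 = 3.16 m.
Hydraulic gradient: i = |Δh| / L = 3.16 / 2245.4 = 0.00141.
Flow is from higher to lower head: from well C toward well E, i.e. toward the south-west.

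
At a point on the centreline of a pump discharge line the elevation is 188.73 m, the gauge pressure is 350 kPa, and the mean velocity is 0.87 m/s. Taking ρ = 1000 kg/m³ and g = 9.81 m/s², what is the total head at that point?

Pressure head ψ = P/(ρg) = 350×1000 / (1000 × 9.81) = 35.68 m.
Velocity head = v²/(2g) = 0.87² / (2 × 9.81) = 0.039 m.
h = z + ψ + v²/(2g) = 188.73 + 35.68 + 0.039 = 224.45 m.

h ≈ 224.45 m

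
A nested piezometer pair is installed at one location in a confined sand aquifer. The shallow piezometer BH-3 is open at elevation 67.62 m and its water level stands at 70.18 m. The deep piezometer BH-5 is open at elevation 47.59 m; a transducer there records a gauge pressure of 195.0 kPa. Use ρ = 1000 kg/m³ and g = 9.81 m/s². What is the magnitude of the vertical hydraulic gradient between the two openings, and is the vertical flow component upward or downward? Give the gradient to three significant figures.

|i_v| ≈ 0.135; vertical flow is downward

Total head at BH-3: h = 70.18 m (water level in the standpipe).
Pressure head at BH-5: ψ = P/(ρg) = 195.0×1000 / (1000 × 9.81) = 19.88 m.
Total head at BH-5: h = z + ψ = 47.59 + 19.88 = 67.47 m.
Δh = h(BH-3) − h(BH-5) = 70.18 − 67.47 = 2.71 m.
Vertical separation Δz = 67.62 − 47.59 = 20.03 m.
|i_v| = |Δh| / Δz = 2.71 / 20.03 = 0.135.
Head is higher in the shallow piezometer, so vertical flow is downward (recharge condition).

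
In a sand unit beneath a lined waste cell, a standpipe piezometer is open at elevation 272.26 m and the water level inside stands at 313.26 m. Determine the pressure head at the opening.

ψ ≈ 41.00 m

Total head h = 313.26 m (the water-surface elevation in the piezometer).
Pressure head ψ = h − z = 313.26 − 272.26 = 41.00 m.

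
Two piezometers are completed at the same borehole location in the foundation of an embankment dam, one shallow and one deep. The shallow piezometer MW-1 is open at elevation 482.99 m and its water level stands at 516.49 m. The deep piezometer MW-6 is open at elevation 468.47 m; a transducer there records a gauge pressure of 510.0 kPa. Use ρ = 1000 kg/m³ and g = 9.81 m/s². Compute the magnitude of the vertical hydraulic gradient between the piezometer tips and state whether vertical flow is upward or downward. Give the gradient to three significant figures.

Total head at MW-1: h = 516.49 m (water level in the standpipe).
Pressure head at MW-6: ψ = P/(ρg) = 510.0×1000 / (1000 × 9.81) = 51.99 m.
Total head at MW-6: h = z + ψ = 468.47 + 51.99 = 520.46 m.
Δh = h(MW-1) − h(MW-6) = 516.49 − 520.46 = -3.97 m.
Vertical separation Δz = 482.99 − 468.47 = 14.52 m.
|i_v| = |Δh| / Δz = 3.97 / 14.52 = 0.273.
Head is higher in the deep piezometer, so vertical flow is upward (discharge condition).

|i_v| ≈ 0.273; vertical flow is upward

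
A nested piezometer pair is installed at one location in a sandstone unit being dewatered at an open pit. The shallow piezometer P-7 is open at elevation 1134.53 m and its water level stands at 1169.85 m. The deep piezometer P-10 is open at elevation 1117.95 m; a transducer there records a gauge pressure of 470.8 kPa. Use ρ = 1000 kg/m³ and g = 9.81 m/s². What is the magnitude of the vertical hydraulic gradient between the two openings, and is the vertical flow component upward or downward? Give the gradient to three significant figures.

|i_v| ≈ 0.236; vertical flow is downward

Total head at P-7: h = 1169.85 m (water level in the standpipe).
Pressure head at P-10: ψ = P/(ρg) = 470.8×1000 / (1000 × 9.81) = 47.99 m.
Total head at P-10: h = z + ψ = 1117.95 + 47.99 = 1165.94 m.
Δh = h(P-7) − h(P-10) = 1169.85 − 1165.94 = 3.91 m.
Vertical separation Δz = 1134.53 − 1117.95 = 16.58 m.
|i_v| = |Δh| / Δz = 3.91 / 16.58 = 0.236.
Head is higher in the shallow piezometer, so vertical flow is downward (recharge condition).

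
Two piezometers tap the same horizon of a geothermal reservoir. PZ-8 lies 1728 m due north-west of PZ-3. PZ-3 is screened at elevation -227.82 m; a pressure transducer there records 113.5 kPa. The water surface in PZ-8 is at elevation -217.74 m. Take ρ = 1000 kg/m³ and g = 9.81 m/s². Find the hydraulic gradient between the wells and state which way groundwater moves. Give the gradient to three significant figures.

Pressure head at PZ-3: ψ = P/(ρg) = 113.5×1000 / (1000 × 9.81) = 11.57 m.
Total head at PZ-3: h = z + ψ = -227.82 + 11.57 = -216.25 m.
Total head at PZ-8: h = -217.74 m (water level in the piezometer is the total head).
Head difference: h(PZ-3) − h(PZ-8) = -216.25 − (-217.74) = 1.49 m.
Hydraulic gradient: i = |Δh| / L = 1.49 / 1728 = 0.000862.
Flow is from higher to lower head: from PZ-3 toward PZ-8, i.e. toward the north-west.

i ≈ 0.000862; groundwater flows toward the north-west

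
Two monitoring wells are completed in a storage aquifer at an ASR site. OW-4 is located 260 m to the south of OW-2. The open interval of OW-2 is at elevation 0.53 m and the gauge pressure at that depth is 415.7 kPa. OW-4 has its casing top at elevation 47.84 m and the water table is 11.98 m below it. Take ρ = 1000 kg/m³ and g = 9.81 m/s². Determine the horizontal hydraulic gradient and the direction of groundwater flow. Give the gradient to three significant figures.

i ≈ 0.0271; groundwater flows toward the south

Pressure head at OW-2: ψ = P/(ρg) = 415.7×1000 / (1000 × 9.81) = 42.38 m.
Total head at OW-2: h = z + ψ = 0.53 + 42.38 = 42.91 m.
Total head at OW-4: h = 47.84 − 11.98 = 35.86 m.
Head difference: h(OW-2) − h(OW-4) = 42.91 − 35.86 = 7.05 m.
Hydraulic gradient: i = |Δh| / L = 7.05 / 260 = 0.0271.
Flow is from higher to lower head: from OW-2 toward OW-4, i.e. toward the south.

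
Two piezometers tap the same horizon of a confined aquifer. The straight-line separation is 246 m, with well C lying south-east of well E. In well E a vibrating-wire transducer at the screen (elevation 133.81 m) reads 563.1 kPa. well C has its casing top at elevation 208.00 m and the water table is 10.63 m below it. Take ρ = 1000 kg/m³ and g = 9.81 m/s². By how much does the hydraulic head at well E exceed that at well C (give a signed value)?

Δh ≈ -6.16 m

Pressure head at well E: ψ = P/(ρg) = 563.1×1000 / (1000 × 9.81) = 57.40 m.
Total head at well E: h = z + ψ = 133.81 + 57.40 = 191.21 m.
Total head at well C: h = 208.00 − 10.63 = 197.37 m.
Head difference: h(well E) − h(well C) = 191.21 − 197.37 = -6.16 m.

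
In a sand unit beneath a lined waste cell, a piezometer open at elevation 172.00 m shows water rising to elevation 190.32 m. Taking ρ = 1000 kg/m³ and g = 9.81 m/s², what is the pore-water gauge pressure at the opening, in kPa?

Pressure head ψ = h − z = 190.32 − 172.00 = 18.32 m.
P = ρgψ = 1000 × 9.81 × 18.32 = 179719 Pa ≈ 180 kPa.

P ≈ 180 kPa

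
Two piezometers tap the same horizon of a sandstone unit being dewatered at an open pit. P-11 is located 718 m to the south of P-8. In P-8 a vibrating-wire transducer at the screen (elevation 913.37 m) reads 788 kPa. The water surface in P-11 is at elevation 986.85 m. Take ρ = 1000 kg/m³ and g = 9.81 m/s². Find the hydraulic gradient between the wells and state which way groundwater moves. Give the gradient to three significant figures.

Pressure head at P-8: ψ = P/(ρg) = 788×1000 / (1000 × 9.81) = 80.33 m.
Total head at P-8: h = z + ψ = 913.37 + 80.33 = 993.70 m.
Total head at P-11: h = 986.85 m (water level in the piezometer is the total head).
Head difference: h(P-8) − h(P-11) = 993.70 − 986.85 = 6.85 m.
Hydraulic gradient: i = |Δh| / L = 6.85 / 718 = 0.00954.
Flow is from higher to lower head: from P-8 toward P-11, i.e. toward the south.

i ≈ 0.00954; groundwater flows toward the south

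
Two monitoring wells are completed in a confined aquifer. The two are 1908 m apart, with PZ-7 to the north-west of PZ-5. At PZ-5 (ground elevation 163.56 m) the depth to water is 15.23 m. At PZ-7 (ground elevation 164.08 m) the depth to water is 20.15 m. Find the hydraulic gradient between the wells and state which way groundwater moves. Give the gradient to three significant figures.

Total head at PZ-5: h = 163.56 − 15.23 = 148.33 m.
Total head at PZ-7: h = 164.08 − 20.15 = 143.93 m.
Head difference: h(PZ-5) − h(PZ-7) = 148.33 − 143.93 = 4.40 m.
Hydraulic gradient: i = |Δh| / L = 4.40 / 1908 = 0.00231.
Flow is from higher to lower head: from PZ-5 toward PZ-7, i.e. toward the north-west.

i ≈ 0.00231; groundwater flows toward the north-west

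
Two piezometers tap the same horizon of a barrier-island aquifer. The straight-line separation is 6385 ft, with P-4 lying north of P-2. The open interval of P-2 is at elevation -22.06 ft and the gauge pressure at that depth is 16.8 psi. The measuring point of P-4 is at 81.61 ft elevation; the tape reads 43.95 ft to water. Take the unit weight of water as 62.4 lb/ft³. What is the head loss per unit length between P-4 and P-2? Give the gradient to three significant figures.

i ≈ 0.00328 ft/ft

Pressure head at P-2: ψ = 144·P/γ = 144 × 16.8 / 62.4 = 38.77 ft.
Total head at P-2: h = z + ψ = -22.06 + 38.77 = 16.71 ft.
Total head at P-4: h = 81.61 − 43.95 = 37.66 ft.
Head difference: h(P-2) − h(P-4) = 16.71 − 37.66 = -20.95 ft.
Hydraulic gradient: i = |Δh| / L = 20.95 / 6385 = 0.00328.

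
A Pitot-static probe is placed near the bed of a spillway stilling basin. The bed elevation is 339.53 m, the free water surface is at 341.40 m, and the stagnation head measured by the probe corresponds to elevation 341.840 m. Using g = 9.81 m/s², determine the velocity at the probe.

Near the bed, under hydrostatic conditions, the piezometric head (z + ψ) equals the free-surface elevation, 341.40 m.
Velocity head = total − piezometric = 341.840 − 341.40 = 0.440 m.
v = √(2g·h_v) = √(2 × 9.81 × 0.440) = 2.94 m/s.

v ≈ 2.94 m/s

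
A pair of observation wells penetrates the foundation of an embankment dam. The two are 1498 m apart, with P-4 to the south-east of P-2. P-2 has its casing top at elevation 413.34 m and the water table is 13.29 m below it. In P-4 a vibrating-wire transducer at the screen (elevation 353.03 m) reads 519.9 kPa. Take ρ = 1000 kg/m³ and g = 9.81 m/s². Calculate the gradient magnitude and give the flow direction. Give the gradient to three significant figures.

i ≈ 0.00399; groundwater flows toward the north-west

Total head at P-2: h = 413.34 − 13.29 = 400.05 m.
Pressure head at P-4: ψ = P/(ρg) = 519.9×1000 / (1000 × 9.81) = 53.00 m.
Total head at P-4: h = z + ψ = 353.03 + 53.00 = 406.03 m.
Head difference: h(P-2) − h(P-4) = 400.05 − 406.03 = -5.98 m.
Hydraulic gradient: i = |Δh| / L = 5.98 / 1498 = 0.00399.
Flow is from higher to lower head: from P-4 toward P-2, i.e. toward the north-west.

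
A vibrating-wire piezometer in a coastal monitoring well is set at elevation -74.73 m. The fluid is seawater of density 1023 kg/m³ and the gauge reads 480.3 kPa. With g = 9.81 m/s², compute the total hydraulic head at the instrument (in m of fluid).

ψ = P/(ρg) = 480.3×1000 / (1023 × 9.81) = 47.86 m.
h = z + ψ = -74.73 + 47.86 = -26.87 m.

h ≈ -26.87 m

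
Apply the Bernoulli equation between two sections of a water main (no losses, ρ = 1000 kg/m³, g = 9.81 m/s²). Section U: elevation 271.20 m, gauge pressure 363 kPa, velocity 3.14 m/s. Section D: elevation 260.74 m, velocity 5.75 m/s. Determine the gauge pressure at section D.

P₂ ≈ 454 kPa

Pressure head at U: ψ₁ = P₁/(ρg) = 363×1000 / (1000 × 9.81) = 37.00 m.
Velocity heads: v₁²/2g = 3.14²/19.62 = 0.503 m; v₂²/2g = 5.75²/19.62 = 1.685 m.
Total head H = z₁ + ψ₁ + v₁²/2g = 271.20 + 37.00 + 0.503 = 308.70 m.
ψ₂ = H − z₂ − v₂²/2g = 308.70 − 260.74 − 1.685 = 46.27 m.
P₂ = ρgψ₂ = 1000 × 9.81 × 46.27 ≈ 454 kPa.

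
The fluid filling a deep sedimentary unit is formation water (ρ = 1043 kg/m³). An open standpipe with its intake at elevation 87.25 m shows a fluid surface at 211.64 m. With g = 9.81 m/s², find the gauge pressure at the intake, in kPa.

P ≈ 1270 kPa

Pressure head ψ = h − z = 211.64 − 87.25 = 124.39 m.
P = ρgψ = 1043 × 9.81 × 124.39 = 1272737 Pa ≈ 1270 kPa.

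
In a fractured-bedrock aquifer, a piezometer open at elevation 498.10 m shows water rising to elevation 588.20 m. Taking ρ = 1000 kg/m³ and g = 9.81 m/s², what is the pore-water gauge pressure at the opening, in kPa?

Pressure head ψ = h − z = 588.20 − 498.10 = 90.10 m.
P = ρgψ = 1000 × 9.81 × 90.10 = 883881 Pa ≈ 884 kPa.

P ≈ 884 kPa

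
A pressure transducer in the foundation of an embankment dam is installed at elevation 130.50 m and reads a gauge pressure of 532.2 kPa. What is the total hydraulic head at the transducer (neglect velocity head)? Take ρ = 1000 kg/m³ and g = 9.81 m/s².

ψ = P/(ρg) = 532.2×1000 / (1000 × 9.81) = 54.25 m.
h = z + ψ = 130.50 + 54.25 = 184.75 m.

h ≈ 184.75 m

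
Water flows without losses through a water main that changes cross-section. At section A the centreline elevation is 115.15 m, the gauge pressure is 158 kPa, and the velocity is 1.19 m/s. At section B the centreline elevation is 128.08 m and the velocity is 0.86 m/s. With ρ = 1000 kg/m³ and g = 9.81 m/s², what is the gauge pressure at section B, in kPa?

Pressure head at A: ψ₁ = P₁/(ρg) = 158×1000 / (1000 × 9.81) = 16.11 m.
Velocity heads: v₁²/2g = 1.19²/19.62 = 0.072 m; v₂²/2g = 0.86²/19.62 = 0.038 m.
Total head H = z₁ + ψ₁ + v₁²/2g = 115.15 + 16.11 + 0.072 = 131.33 m.
ψ₂ = H − z₂ − v₂²/2g = 131.33 − 128.08 − 0.038 = 3.21 m.
P₂ = ρgψ₂ = 1000 × 9.81 × 3.21 ≈ 31.5 kPa.

P₂ ≈ 31.5 kPa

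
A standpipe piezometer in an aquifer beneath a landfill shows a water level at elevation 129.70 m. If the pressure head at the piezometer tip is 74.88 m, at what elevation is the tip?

z = h − ψ = 129.70 − 74.88 = 54.82 m.

z ≈ 54.82 m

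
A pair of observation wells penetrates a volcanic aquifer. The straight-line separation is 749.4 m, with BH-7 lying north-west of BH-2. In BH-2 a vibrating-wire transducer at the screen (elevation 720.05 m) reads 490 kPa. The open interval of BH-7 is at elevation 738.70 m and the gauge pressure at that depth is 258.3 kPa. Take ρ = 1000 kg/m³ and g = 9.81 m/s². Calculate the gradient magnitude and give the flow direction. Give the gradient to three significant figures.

i ≈ 0.00663; groundwater flows toward the north-west

Pressure head at BH-2: ψ = P/(ρg) = 490×1000 / (1000 × 9.81) = 49.95 m.
Total head at BH-2: h = z + ψ = 720.05 + 49.95 = 770.00 m.
Pressure head at BH-7: ψ = P/(ρg) = 258.3×1000 / (1000 × 9.81) = 26.33 m.
Total head at BH-7: h = z + ψ = 738.70 + 26.33 = 765.03 m.
Head difference: h(BH-2) − h(BH-7) = 770.00 − 765.03 = 4.97 m.
Hydraulic gradient: i = |Δh| / L = 4.97 / 749.4 = 0.00663.
Flow is from higher to lower head: from BH-2 toward BH-7, i.e. toward the north-west.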